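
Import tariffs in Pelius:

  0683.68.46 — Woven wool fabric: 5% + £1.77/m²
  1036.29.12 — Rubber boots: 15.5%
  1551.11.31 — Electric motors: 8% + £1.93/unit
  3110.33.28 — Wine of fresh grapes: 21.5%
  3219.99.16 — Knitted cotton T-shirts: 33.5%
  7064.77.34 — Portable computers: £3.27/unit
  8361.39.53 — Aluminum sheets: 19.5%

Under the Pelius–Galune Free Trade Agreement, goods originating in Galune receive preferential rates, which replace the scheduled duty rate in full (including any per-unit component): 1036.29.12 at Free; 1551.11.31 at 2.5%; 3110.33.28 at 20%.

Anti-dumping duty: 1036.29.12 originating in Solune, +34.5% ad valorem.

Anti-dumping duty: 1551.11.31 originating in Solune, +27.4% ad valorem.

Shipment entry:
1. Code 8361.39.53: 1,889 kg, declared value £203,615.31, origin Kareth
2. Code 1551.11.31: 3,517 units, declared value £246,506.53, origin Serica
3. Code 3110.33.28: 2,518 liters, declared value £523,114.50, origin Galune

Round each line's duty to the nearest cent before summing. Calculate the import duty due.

Line 1 (8361.39.53, Kareth, 1,889 kg, £203,615.31):
Base rate for 8361.39.53 is 19.5%.
Duty = £203,615.31 × 19.5% = £39,704.99.
Line 2 (1551.11.31, Serica, 3,517 units, £246,506.53):
Base rate for 1551.11.31 is 8% + £1.93/unit.
1551.11.31 has an FTA preferential rate, but origin Serica is not Galune; base rate stands.
The additional-duty order on 1551.11.31 targets Solune, not Serica; it does not apply.
Duty = £246,506.53 × 8% + 3,517 × £1.93 = £26,508.33.
Line 3 (3110.33.28, Galune, 2,518 liters, £523,114.50):
Base rate for 3110.33.28 is 21.5%.
Origin Galune qualifies under the Pelius–Galune agreement and 3110.33.28 is covered: preferential rate 20% applies instead.
Duty = £523,114.50 × 20% = £104,622.90.
Total = £39,704.99 + £26,508.33 + £104,622.90 = £170,836.22.

£170,836.22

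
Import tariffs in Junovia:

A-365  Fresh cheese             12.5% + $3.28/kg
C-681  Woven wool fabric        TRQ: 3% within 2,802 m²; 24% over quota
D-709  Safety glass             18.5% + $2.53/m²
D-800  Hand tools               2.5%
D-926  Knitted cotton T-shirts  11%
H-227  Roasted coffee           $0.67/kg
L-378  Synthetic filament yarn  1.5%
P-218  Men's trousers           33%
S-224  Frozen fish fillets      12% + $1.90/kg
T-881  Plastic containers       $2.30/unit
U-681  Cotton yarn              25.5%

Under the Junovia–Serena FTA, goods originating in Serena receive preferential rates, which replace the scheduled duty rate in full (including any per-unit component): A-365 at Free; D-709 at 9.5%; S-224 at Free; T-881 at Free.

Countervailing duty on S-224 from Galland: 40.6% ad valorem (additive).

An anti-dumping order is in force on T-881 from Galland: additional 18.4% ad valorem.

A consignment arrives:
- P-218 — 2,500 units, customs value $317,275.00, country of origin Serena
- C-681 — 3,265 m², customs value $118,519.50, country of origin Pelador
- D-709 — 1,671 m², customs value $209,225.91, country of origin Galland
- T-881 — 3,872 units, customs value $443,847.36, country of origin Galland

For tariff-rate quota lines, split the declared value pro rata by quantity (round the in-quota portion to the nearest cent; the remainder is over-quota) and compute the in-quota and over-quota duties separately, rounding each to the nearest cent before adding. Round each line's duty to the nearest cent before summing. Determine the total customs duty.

$245,293.72

Line 1 (P-218, Serena, 2,500 units, $317,275.00):
Base rate for P-218 is 33%.
Origin Serena is the FTA partner but P-218 is not on the preference list; base rate stands.
Duty = $317,275.00 × 33% = $104,700.75.
Line 2 (C-681, Pelador, 3,265 m², $118,519.50):
Code C-681 is under a tariff-rate quota (threshold 2,802 m²). In-quota: 2,802 m² at 3%; over-quota: 463 m² at 24%.
Pro-rata value split: in-quota = $118,519.50 × 2,802/3,265 = $101,712.60; over-quota = $118,519.50 − $101,712.60 = $16,806.90.
In-quota duty = $101,712.60 × 3% = $3,051.38. Over-quota duty = $16,806.90 × 24% = $4,033.66.
Line duty = $3,051.38 + $4,033.66 = $7,085.04.
Line 3 (D-709, Galland, 1,671 m², $209,225.91):
Base rate for D-709 is 18.5% + $2.53/m².
D-709 has an FTA preferential rate, but origin Galland is not Serena; base rate stands.
Duty = $209,225.91 × 18.5% + 1,671 × $2.53 = $42,934.42.
Line 4 (T-881, Galland, 3,872 units, $443,847.36):
Base rate for T-881 is $2.30/unit.
T-881 has an FTA preferential rate, but origin Galland is not Serena; base rate stands.
Additional duty on T-881 from Galland: +18.4% ad valorem. Applied ad valorem rate = 18.4%.
Duty = $443,847.36 × 18.4% + 3,872 × $2.30 = $90,573.51.
Total = $104,700.75 + $7,085.04 + $42,934.42 + $90,573.51 = $245,293.72.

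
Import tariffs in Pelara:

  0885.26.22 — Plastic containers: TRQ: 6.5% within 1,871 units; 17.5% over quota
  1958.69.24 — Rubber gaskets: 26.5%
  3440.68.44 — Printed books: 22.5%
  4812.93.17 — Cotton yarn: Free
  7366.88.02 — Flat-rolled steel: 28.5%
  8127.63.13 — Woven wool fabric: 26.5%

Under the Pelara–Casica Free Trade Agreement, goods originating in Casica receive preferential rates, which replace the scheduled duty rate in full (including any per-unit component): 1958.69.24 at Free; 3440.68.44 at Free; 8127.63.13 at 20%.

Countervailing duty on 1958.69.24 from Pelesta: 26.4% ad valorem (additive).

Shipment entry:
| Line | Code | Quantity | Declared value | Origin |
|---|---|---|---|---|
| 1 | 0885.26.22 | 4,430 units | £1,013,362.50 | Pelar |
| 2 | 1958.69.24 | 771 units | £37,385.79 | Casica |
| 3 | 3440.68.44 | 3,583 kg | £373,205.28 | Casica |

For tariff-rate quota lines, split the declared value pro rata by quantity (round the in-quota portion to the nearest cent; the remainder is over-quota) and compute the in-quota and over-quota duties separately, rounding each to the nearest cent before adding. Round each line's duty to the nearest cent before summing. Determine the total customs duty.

£130,259.40

Line 1 (0885.26.22, Pelar, 4,430 units, £1,013,362.50):
Code 0885.26.22 is under a tariff-rate quota (threshold 1,871 units). In-quota: 1,871 units at 6.5%; over-quota: 2,559 units at 17.5%.
Pro-rata value split: in-quota = £1,013,362.50 × 1,871/4,430 = £427,991.25; over-quota = £1,013,362.50 − £427,991.25 = £585,371.25.
In-quota duty = £427,991.25 × 6.5% = £27,819.43. Over-quota duty = £585,371.25 × 17.5% = £102,439.97.
Line duty = £27,819.43 + £102,439.97 = £130,259.40.
Line 2 (1958.69.24, Casica, 771 units, £37,385.79):
Base rate for 1958.69.24 is 26.5%.
Origin Casica qualifies under the Pelara–Casica agreement and 1958.69.24 is covered: preferential rate Free applies instead.
The additional-duty order on 1958.69.24 targets Pelesta, not Casica; it does not apply.
Duty = £37,385.79 × 0% = £0.00.
Line 3 (3440.68.44, Casica, 3,583 kg, £373,205.28):
Base rate for 3440.68.44 is 22.5%.
Origin Casica qualifies under the Pelara–Casica agreement and 3440.68.44 is covered: preferential rate Free applies instead.
Duty = £373,205.28 × 0% = £0.00.
Total = £130,259.40 + £0.00 + £0.00 = £130,259.40.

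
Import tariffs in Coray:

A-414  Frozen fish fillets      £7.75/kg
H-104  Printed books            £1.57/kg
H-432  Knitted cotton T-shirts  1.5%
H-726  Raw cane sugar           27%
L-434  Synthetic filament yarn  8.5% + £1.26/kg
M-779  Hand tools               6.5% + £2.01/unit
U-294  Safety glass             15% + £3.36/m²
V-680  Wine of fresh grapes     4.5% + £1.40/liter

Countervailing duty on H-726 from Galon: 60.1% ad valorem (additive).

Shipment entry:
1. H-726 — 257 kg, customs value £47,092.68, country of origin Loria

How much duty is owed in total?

£12,715.02

Line 1 (H-726, Loria, 257 kg, £47,092.68):
Base rate for H-726 is 27%.
The additional-duty order on H-726 targets Galon, not Loria; it does not apply.
Duty = £47,092.68 × 27% = £12,715.02.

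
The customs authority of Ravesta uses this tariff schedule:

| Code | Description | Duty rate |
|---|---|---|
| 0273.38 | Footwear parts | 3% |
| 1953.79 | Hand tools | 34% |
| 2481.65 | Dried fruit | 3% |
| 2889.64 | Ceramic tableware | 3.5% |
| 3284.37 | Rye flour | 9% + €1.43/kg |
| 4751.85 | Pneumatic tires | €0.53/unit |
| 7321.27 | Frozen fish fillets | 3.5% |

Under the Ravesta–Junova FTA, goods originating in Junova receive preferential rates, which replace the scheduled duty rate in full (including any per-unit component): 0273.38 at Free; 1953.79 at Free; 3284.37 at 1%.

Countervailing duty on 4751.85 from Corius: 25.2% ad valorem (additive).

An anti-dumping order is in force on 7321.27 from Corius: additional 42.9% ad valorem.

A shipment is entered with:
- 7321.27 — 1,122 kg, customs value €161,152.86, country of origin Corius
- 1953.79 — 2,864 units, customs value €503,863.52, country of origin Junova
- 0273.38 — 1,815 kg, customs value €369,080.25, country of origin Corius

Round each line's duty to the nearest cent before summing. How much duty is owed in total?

€85,847.34

Line 1 (7321.27, Corius, 1,122 kg, €161,152.86):
Base rate for 7321.27 is 3.5%.
Additional duty on 7321.27 from Corius: +42.9%. Applied ad valorem rate: 3.5% + 42.9% = 46.4%.
Duty = €161,152.86 × 46.4% = €74,774.93.
Line 2 (1953.79, Junova, 2,864 units, €503,863.52):
Base rate for 1953.79 is 34%.
Origin Junova qualifies under the Ravesta–Junova agreement and 1953.79 is covered: preferential rate Free applies instead.
Duty = €503,863.52 × 0% = €0.00.
Line 3 (0273.38, Corius, 1,815 kg, €369,080.25):
Base rate for 0273.38 is 3%.
0273.38 has an FTA preferential rate, but origin Corius is not Junova; base rate stands.
Duty = €369,080.25 × 3% = €11,072.41.
Total = €74,774.93 + €0.00 + €11,072.41 = €85,847.34.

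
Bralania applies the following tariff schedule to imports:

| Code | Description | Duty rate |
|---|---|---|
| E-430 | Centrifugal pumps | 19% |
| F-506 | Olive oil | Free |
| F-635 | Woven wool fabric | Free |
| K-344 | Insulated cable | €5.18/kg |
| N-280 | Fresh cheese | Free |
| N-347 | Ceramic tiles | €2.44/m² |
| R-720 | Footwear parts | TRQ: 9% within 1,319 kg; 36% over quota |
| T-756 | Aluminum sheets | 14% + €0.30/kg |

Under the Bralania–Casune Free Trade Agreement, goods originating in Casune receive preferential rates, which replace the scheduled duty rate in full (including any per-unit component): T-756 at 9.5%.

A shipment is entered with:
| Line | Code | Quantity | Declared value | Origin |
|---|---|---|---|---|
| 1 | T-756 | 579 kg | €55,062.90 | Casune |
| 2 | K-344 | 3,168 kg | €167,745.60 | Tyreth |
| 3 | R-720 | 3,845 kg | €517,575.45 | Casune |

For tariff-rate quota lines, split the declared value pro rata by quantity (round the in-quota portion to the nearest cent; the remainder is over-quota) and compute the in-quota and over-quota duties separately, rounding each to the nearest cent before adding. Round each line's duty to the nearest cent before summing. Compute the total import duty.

Line 1 (T-756, Casune, 579 kg, €55,062.90):
Base rate for T-756 is 14% + €0.30/kg.
Origin Casune qualifies under the Bralania–Casune agreement and T-756 is covered: preferential rate 9.5% applies instead.
Duty = €55,062.90 × 9.5% = €5,230.98.
Line 2 (K-344, Tyreth, 3,168 kg, €167,745.60):
Base rate for K-344 is €5.18/kg.
Duty = 3,168 × €5.18 = €16,410.24.
Line 3 (R-720, Casune, 3,845 kg, €517,575.45):
Code R-720 is under a tariff-rate quota (threshold 1,319 kg). In-quota: 1,319 kg at 9%; over-quota: 2,526 kg at 36%.
Pro-rata value split: in-quota = €517,575.45 × 1,319/3,845 = €177,550.59; over-quota = €517,575.45 − €177,550.59 = €340,024.86.
In-quota duty = €177,550.59 × 9% = €15,979.55. Over-quota duty = €340,024.86 × 36% = €122,408.95.
Line duty = €15,979.55 + €122,408.95 = €138,388.50.
Total = €5,230.98 + €16,410.24 + €138,388.50 = €160,029.72.

€160,029.72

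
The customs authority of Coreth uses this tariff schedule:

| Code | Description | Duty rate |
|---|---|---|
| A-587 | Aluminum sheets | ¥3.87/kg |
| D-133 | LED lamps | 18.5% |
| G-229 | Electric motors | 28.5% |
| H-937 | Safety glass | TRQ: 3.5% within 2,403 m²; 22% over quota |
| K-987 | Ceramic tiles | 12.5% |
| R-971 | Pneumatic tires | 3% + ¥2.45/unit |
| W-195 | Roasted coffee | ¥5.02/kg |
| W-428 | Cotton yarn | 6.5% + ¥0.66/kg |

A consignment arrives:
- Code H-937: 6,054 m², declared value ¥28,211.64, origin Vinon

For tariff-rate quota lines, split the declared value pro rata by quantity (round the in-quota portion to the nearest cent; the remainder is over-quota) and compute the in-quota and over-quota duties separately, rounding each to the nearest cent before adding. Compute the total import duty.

¥4,134.94

Line 1 (H-937, Vinon, 6,054 m², ¥28,211.64):
Code H-937 is under a tariff-rate quota (threshold 2,403 m²). In-quota: 2,403 m² at 3.5%; over-quota: 3,651 m² at 22%.
Pro-rata value split: in-quota = ¥28,211.64 × 2,403/6,054 = ¥11,197.98; over-quota = ¥28,211.64 − ¥11,197.98 = ¥17,013.66.
In-quota duty = ¥11,197.98 × 3.5% = ¥391.93. Over-quota duty = ¥17,013.66 × 22% = ¥3,743.01.
Line duty = ¥391.93 + ¥3,743.01 = ¥4,134.94.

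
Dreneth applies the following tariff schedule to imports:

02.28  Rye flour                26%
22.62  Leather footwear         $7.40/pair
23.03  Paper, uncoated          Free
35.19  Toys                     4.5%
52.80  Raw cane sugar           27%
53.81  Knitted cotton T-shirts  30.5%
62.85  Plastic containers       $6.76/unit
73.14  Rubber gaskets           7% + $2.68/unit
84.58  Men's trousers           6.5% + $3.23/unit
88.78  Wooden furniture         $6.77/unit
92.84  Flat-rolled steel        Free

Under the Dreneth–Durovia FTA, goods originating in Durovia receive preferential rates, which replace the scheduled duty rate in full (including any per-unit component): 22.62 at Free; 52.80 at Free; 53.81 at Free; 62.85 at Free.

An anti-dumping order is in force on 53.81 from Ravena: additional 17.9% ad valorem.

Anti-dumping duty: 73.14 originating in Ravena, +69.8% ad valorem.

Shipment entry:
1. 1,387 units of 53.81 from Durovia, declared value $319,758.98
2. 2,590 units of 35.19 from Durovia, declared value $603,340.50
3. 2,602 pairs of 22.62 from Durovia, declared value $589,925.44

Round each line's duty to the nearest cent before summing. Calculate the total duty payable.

Line 1 (53.81, Durovia, 1,387 units, $319,758.98):
Base rate for 53.81 is 30.5%.
Origin Durovia qualifies under the Dreneth–Durovia agreement and 53.81 is covered: preferential rate Free applies instead.
The additional-duty order on 53.81 targets Ravena, not Durovia; it does not apply.
Duty = $319,758.98 × 0% = $0.00.
Line 2 (35.19, Durovia, 2,590 units, $603,340.50):
Base rate for 35.19 is 4.5%.
Origin Durovia is the FTA partner but 35.19 is not on the preference list; base rate stands.
Duty = $603,340.50 × 4.5% = $27,150.32.
Line 3 (22.62, Durovia, 2,602 pairs, $589,925.44):
Base rate for 22.62 is $7.40/pair.
Origin Durovia qualifies under the Dreneth–Durovia agreement and 22.62 is covered: preferential rate Free applies instead.
Duty = $589,925.44 × 0% = $0.00.
Total = $0.00 + $27,150.32 + $0.00 = $27,150.32.

$27,150.32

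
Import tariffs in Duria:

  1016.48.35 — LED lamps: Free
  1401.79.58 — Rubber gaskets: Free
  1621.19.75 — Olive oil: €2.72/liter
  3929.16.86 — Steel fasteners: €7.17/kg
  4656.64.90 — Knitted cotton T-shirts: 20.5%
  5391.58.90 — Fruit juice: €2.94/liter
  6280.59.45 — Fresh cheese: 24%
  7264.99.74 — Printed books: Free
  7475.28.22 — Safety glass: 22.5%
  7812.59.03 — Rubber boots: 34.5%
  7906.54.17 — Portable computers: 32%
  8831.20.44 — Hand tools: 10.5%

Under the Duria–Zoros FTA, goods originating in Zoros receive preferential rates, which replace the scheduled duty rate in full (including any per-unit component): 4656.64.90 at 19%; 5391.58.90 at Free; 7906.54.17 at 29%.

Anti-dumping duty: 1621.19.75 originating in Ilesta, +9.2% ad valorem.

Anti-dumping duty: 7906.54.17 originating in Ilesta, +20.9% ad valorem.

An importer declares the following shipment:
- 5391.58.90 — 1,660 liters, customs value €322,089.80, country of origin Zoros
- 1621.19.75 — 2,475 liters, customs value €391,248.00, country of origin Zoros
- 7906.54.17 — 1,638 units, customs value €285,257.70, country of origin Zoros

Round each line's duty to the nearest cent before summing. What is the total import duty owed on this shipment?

€89,456.73

Line 1 (5391.58.90, Zoros, 1,660 liters, €322,089.80):
Base rate for 5391.58.90 is €2.94/liter.
Origin Zoros qualifies under the Duria–Zoros agreement and 5391.58.90 is covered: preferential rate Free applies instead.
Duty = €322,089.80 × 0% = €0.00.
Line 2 (1621.19.75, Zoros, 2,475 liters, €391,248.00):
Base rate for 1621.19.75 is €2.72/liter.
Origin Zoros is the FTA partner but 1621.19.75 is not on the preference list; base rate stands.
The additional-duty order on 1621.19.75 targets Ilesta, not Zoros; it does not apply.
Duty = 2,475 × €2.72 = €6,732.00.
Line 3 (7906.54.17, Zoros, 1,638 units, €285,257.70):
Base rate for 7906.54.17 is 32%.
Origin Zoros qualifies under the Duria–Zoros agreement and 7906.54.17 is covered: preferential rate 29% applies instead.
The additional-duty order on 7906.54.17 targets Ilesta, not Zoros; it does not apply.
Duty = €285,257.70 × 29% = €82,724.73.
Total = €0.00 + €6,732.00 + €82,724.73 = €89,456.73.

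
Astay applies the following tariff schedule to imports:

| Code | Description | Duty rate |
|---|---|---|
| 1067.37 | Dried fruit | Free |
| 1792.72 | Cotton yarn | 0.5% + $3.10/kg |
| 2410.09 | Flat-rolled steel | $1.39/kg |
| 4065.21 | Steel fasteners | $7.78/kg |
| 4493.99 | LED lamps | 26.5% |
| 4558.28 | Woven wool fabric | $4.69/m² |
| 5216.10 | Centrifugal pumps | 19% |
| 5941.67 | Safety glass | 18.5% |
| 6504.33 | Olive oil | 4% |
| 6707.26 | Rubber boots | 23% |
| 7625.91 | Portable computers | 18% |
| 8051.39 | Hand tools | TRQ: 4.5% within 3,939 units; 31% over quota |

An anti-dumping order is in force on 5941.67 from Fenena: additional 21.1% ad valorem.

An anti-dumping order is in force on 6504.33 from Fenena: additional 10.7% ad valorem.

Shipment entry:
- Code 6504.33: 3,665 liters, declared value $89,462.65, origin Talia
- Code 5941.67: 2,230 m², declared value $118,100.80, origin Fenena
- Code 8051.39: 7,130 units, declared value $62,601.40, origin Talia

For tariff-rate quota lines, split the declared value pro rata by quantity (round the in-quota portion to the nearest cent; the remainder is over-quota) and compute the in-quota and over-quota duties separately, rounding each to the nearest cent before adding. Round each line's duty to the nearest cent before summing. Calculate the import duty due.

Line 1 (6504.33, Talia, 3,665 liters, $89,462.65):
Base rate for 6504.33 is 4%.
The additional-duty order on 6504.33 targets Fenena, not Talia; it does not apply.
Duty = $89,462.65 × 4% = $3,578.51.
Line 2 (5941.67, Fenena, 2,230 m², $118,100.80):
Base rate for 5941.67 is 18.5%.
Additional duty on 5941.67 from Fenena: +21.1%. Applied ad valorem rate: 18.5% + 21.1% = 39.6%.
Duty = $118,100.80 × 39.6% = $46,767.92.
Line 3 (8051.39, Talia, 7,130 units, $62,601.40):
Code 8051.39 is under a tariff-rate quota (threshold 3,939 units). In-quota: 3,939 units at 4.5%; over-quota: 3,191 units at 31%.
Pro-rata value split: in-quota = $62,601.40 × 3,939/7,130 = $34,584.42; over-quota = $62,601.40 − $34,584.42 = $28,016.98.
In-quota duty = $34,584.42 × 4.5% = $1,556.30. Over-quota duty = $28,016.98 × 31% = $8,685.26.
Line duty = $1,556.30 + $8,685.26 = $10,241.56.
Total = $3,578.51 + $46,767.92 + $10,241.56 = $60,587.99.

$60,587.99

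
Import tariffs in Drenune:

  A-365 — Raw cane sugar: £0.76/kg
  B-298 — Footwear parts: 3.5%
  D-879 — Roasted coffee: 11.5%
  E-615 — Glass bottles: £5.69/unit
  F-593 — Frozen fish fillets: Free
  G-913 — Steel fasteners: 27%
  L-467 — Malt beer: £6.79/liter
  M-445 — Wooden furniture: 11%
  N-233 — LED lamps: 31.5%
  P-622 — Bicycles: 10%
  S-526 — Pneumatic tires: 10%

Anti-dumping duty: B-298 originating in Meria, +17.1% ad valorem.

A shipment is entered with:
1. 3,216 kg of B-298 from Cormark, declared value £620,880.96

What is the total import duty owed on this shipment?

£21,730.83

Line 1 (B-298, Cormark, 3,216 kg, £620,880.96):
Base rate for B-298 is 3.5%.
The additional-duty order on B-298 targets Meria, not Cormark; it does not apply.
Duty = £620,880.96 × 3.5% = £21,730.83.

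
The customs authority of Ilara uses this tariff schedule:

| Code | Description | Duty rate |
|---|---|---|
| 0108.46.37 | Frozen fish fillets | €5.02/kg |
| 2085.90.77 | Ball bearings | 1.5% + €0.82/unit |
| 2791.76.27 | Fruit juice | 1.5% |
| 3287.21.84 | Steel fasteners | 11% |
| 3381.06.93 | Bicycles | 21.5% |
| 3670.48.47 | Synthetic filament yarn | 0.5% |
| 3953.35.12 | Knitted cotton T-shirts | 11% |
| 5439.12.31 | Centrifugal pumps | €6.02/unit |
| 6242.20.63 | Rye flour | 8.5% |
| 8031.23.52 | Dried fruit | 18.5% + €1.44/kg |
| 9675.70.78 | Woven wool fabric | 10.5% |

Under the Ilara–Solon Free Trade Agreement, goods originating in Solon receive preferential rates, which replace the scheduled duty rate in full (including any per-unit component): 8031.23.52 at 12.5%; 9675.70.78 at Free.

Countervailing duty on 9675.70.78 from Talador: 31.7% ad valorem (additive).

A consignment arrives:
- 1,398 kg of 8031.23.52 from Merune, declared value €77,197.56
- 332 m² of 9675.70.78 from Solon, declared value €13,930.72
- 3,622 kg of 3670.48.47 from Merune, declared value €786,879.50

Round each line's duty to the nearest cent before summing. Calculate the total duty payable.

Line 1 (8031.23.52, Merune, 1,398 kg, €77,197.56):
Base rate for 8031.23.52 is 18.5% + €1.44/kg.
8031.23.52 has an FTA preferential rate, but origin Merune is not Solon; base rate stands.
Duty = €77,197.56 × 18.5% + 1,398 × €1.44 = €16,294.67.
Line 2 (9675.70.78, Solon, 332 m², €13,930.72):
Base rate for 9675.70.78 is 10.5%.
Origin Solon qualifies under the Ilara–Solon agreement and 9675.70.78 is covered: preferential rate Free applies instead.
The additional-duty order on 9675.70.78 targets Talador, not Solon; it does not apply.
Duty = €13,930.72 × 0% = €0.00.
Line 3 (3670.48.47, Merune, 3,622 kg, €786,879.50):
Base rate for 3670.48.47 is 0.5%.
Duty = €786,879.50 × 0.5% = €3,934.40.
Total = €16,294.67 + €0.00 + €3,934.40 = €20,229.07.

€20,229.07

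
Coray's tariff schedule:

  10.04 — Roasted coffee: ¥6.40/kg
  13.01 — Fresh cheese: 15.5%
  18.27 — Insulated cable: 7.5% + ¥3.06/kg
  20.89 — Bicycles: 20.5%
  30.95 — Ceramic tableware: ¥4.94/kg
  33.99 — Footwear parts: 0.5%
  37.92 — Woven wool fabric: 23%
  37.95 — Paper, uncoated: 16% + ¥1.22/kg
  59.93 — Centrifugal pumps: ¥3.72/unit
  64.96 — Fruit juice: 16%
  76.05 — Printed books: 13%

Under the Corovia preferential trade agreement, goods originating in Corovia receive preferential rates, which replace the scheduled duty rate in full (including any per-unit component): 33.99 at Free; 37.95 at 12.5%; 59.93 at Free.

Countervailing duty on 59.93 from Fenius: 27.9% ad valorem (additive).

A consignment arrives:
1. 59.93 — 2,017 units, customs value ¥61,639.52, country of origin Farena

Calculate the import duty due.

Line 1 (59.93, Farena, 2,017 units, ¥61,639.52):
Base rate for 59.93 is ¥3.72/unit.
59.93 has an FTA preferential rate, but origin Farena is not Corovia; base rate stands.
The additional-duty order on 59.93 targets Fenius, not Farena; it does not apply.
Duty = 2,017 × ¥3.72 = ¥7,503.24.

¥7,503.24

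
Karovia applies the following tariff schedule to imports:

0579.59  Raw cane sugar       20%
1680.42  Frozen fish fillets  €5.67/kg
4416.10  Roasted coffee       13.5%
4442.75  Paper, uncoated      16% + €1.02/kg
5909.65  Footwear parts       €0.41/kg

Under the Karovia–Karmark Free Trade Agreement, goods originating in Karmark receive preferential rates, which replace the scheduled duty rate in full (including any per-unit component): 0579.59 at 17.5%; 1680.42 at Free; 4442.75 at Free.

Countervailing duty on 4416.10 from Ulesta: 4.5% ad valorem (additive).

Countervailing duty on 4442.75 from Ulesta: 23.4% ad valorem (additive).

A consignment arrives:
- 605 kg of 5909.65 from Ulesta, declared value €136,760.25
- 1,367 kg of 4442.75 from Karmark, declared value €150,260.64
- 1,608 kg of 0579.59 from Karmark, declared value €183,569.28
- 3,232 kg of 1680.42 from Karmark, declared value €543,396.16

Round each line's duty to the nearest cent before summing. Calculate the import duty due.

Line 1 (5909.65, Ulesta, 605 kg, €136,760.25):
Base rate for 5909.65 is €0.41/kg.
Duty = 605 × €0.41 = €248.05.
Line 2 (4442.75, Karmark, 1,367 kg, €150,260.64):
Base rate for 4442.75 is 16% + €1.02/kg.
Origin Karmark qualifies under the Karovia–Karmark agreement and 4442.75 is covered: preferential rate Free applies instead.
The additional-duty order on 4442.75 targets Ulesta, not Karmark; it does not apply.
Duty = €150,260.64 × 0% = €0.00.
Line 3 (0579.59, Karmark, 1,608 kg, €183,569.28):
Base rate for 0579.59 is 20%.
Origin Karmark qualifies under the Karovia–Karmark agreement and 0579.59 is covered: preferential rate 17.5% applies instead.
Duty = €183,569.28 × 17.5% = €32,124.62.
Line 4 (1680.42, Karmark, 3,232 kg, €543,396.16):
Base rate for 1680.42 is €5.67/kg.
Origin Karmark qualifies under the Karovia–Karmark agreement and 1680.42 is covered: preferential rate Free applies instead.
Duty = €543,396.16 × 0% = €0.00.
Total = €248.05 + €0.00 + €32,124.62 + €0.00 = €32,372.67.

€32,372.67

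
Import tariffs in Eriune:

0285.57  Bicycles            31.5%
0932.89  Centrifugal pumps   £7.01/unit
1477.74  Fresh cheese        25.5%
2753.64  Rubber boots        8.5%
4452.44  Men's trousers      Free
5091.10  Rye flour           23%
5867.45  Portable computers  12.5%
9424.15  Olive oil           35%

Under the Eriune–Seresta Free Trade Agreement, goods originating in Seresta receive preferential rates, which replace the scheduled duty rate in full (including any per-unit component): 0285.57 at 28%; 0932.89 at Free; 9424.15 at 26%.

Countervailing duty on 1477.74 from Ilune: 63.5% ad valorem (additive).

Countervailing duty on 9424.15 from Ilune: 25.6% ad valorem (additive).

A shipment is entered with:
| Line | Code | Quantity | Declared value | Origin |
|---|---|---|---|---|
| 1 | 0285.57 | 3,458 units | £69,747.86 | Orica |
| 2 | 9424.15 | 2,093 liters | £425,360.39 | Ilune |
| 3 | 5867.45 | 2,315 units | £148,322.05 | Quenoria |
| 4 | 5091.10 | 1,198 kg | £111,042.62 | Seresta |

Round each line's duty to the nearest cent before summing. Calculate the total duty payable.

Line 1 (0285.57, Orica, 3,458 units, £69,747.86):
Base rate for 0285.57 is 31.5%.
0285.57 has an FTA preferential rate, but origin Orica is not Seresta; base rate stands.
Duty = £69,747.86 × 31.5% = £21,970.58.
Line 2 (9424.15, Ilune, 2,093 liters, £425,360.39):
Base rate for 9424.15 is 35%.
9424.15 has an FTA preferential rate, but origin Ilune is not Seresta; base rate stands.
Additional duty on 9424.15 from Ilune: +25.6%. Applied ad valorem rate: 35% + 25.6% = 60.6%.
Duty = £425,360.39 × 60.6% = £257,768.40.
Line 3 (5867.45, Quenoria, 2,315 units, £148,322.05):
Base rate for 5867.45 is 12.5%.
Duty = £148,322.05 × 12.5% = £18,540.26.
Line 4 (5091.10, Seresta, 1,198 kg, £111,042.62):
Base rate for 5091.10 is 23%.
Origin Seresta is the FTA partner but 5091.10 is not on the preference list; base rate stands.
Duty = £111,042.62 × 23% = £25,539.80.
Total = £21,970.58 + £257,768.40 + £18,540.26 + £25,539.80 = £323,819.04.

£323,819.04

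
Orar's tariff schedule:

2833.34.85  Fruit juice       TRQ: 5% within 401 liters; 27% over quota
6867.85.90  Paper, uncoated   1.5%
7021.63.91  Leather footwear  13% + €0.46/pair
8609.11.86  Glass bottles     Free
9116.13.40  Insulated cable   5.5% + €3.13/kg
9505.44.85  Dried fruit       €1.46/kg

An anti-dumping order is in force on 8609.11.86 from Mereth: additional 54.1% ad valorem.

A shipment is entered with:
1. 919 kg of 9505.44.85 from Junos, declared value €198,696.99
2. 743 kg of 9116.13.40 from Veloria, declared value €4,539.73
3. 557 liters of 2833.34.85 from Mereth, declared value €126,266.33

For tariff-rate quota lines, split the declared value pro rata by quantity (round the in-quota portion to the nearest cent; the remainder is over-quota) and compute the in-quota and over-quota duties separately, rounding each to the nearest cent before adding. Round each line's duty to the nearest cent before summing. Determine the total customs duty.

Line 1 (9505.44.85, Junos, 919 kg, €198,696.99):
Base rate for 9505.44.85 is €1.46/kg.
Duty = 919 × €1.46 = €1,341.74.
Line 2 (9116.13.40, Veloria, 743 kg, €4,539.73):
Base rate for 9116.13.40 is 5.5% + €3.13/kg.
Duty = €4,539.73 × 5.5% + 743 × €3.13 = €2,575.28.
Line 3 (2833.34.85, Mereth, 557 liters, €126,266.33):
Code 2833.34.85 is under a tariff-rate quota (threshold 401 liters). In-quota: 401 liters at 5%; over-quota: 156 liters at 27%.
Pro-rata value split: in-quota = €126,266.33 × 401/557 = €90,902.69; over-quota = €126,266.33 − €90,902.69 = €35,363.64.
In-quota duty = €90,902.69 × 5% = €4,545.13. Over-quota duty = €35,363.64 × 27% = €9,548.18.
Line duty = €4,545.13 + €9,548.18 = €14,093.31.
Total = €1,341.74 + €2,575.28 + €14,093.31 = €18,010.33.

€18,010.33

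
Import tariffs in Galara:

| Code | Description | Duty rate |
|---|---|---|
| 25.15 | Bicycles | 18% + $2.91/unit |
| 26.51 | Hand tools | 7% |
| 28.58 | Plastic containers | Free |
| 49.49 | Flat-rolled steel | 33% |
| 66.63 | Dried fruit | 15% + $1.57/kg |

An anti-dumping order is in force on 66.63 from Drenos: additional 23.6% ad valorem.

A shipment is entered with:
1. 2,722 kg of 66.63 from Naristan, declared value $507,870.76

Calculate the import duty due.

Line 1 (66.63, Naristan, 2,722 kg, $507,870.76):
Base rate for 66.63 is 15% + $1.57/kg.
The additional-duty order on 66.63 targets Drenos, not Naristan; it does not apply.
Duty = $507,870.76 × 15% + 2,722 × $1.57 = $80,454.15.

$80,454.15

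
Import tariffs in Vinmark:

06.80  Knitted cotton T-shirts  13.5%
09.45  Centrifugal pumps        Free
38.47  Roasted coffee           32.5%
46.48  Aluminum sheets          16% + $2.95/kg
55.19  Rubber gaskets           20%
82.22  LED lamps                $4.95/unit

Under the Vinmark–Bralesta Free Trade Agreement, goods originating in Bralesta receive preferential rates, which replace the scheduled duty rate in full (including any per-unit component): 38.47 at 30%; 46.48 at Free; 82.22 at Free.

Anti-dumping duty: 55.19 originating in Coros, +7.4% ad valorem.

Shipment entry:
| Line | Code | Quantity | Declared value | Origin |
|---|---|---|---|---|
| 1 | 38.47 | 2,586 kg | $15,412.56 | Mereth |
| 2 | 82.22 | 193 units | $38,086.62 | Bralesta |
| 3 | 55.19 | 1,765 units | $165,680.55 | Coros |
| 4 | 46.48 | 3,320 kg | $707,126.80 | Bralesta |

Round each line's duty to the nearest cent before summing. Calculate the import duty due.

Line 1 (38.47, Mereth, 2,586 kg, $15,412.56):
Base rate for 38.47 is 32.5%.
38.47 has an FTA preferential rate, but origin Mereth is not Bralesta; base rate stands.
Duty = $15,412.56 × 32.5% = $5,009.08.
Line 2 (82.22, Bralesta, 193 units, $38,086.62):
Base rate for 82.22 is $4.95/unit.
Origin Bralesta qualifies under the Vinmark–Bralesta agreement and 82.22 is covered: preferential rate Free applies instead.
Duty = $38,086.62 × 0% = $0.00.
Line 3 (55.19, Coros, 1,765 units, $165,680.55):
Base rate for 55.19 is 20%.
Additional duty on 55.19 from Coros: +7.4%. Applied ad valorem rate: 20% + 7.4% = 27.4%.
Duty = $165,680.55 × 27.4% = $45,396.47.
Line 4 (46.48, Bralesta, 3,320 kg, $707,126.80):
Base rate for 46.48 is 16% + $2.95/kg.
Origin Bralesta qualifies under the Vinmark–Bralesta agreement and 46.48 is covered: preferential rate Free applies instead.
Duty = $707,126.80 × 0% = $0.00.
Total = $5,009.08 + $0.00 + $45,396.47 + $0.00 = $50,405.55.

$50,405.55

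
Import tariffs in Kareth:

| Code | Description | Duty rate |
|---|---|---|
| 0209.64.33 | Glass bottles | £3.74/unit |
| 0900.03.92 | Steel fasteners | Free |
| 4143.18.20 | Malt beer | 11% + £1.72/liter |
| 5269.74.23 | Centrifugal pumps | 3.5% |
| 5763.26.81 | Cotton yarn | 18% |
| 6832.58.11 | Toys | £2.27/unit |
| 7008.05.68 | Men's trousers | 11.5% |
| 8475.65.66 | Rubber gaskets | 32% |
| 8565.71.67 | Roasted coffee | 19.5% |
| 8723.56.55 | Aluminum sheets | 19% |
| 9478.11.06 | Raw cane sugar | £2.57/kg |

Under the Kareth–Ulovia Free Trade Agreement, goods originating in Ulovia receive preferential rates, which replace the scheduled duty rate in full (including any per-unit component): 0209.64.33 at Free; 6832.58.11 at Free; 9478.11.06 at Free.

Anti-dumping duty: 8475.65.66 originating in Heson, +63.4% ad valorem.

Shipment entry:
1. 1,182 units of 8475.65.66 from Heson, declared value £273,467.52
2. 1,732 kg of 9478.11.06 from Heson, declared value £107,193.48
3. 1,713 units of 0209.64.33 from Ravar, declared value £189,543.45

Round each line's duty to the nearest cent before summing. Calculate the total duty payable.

£271,745.87

Line 1 (8475.65.66, Heson, 1,182 units, £273,467.52):
Base rate for 8475.65.66 is 32%.
Additional duty on 8475.65.66 from Heson: +63.4%. Applied ad valorem rate: 32% + 63.4% = 95.4%.
Duty = £273,467.52 × 95.4% = £260,888.01.
Line 2 (9478.11.06, Heson, 1,732 kg, £107,193.48):
Base rate for 9478.11.06 is £2.57/kg.
9478.11.06 has an FTA preferential rate, but origin Heson is not Ulovia; base rate stands.
Duty = 1,732 × £2.57 = £4,451.24.
Line 3 (0209.64.33, Ravar, 1,713 units, £189,543.45):
Base rate for 0209.64.33 is £3.74/unit.
0209.64.33 has an FTA preferential rate, but origin Ravar is not Ulovia; base rate stands.
Duty = 1,713 × £3.74 = £6,406.62.
Total = £260,888.01 + £4,451.24 + £6,406.62 = £271,745.87.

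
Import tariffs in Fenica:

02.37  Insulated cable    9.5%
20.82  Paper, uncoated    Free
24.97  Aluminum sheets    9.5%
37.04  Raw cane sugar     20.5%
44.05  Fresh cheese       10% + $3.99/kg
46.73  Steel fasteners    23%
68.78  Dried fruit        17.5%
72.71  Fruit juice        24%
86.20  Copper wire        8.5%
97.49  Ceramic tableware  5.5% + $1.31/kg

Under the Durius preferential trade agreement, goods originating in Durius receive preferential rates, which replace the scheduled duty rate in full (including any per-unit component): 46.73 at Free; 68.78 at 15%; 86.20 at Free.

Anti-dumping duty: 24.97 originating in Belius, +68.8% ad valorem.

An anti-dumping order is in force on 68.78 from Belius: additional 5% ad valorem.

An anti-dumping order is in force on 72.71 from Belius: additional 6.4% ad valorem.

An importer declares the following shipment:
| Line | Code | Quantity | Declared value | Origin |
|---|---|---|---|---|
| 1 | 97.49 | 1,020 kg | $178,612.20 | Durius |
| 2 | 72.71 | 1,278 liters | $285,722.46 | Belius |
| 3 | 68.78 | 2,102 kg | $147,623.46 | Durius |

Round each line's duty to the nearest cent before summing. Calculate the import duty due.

Line 1 (97.49, Durius, 1,020 kg, $178,612.20):
Base rate for 97.49 is 5.5% + $1.31/kg.
Origin Durius is the FTA partner but 97.49 is not on the preference list; base rate stands.
Duty = $178,612.20 × 5.5% + 1,020 × $1.31 = $11,159.87.
Line 2 (72.71, Belius, 1,278 liters, $285,722.46):
Base rate for 72.71 is 24%.
Additional duty on 72.71 from Belius: +6.4%. Applied ad valorem rate: 24% + 6.4% = 30.4%.
Duty = $285,722.46 × 30.4% = $86,859.63.
Line 3 (68.78, Durius, 2,102 kg, $147,623.46):
Base rate for 68.78 is 17.5%.
Origin Durius qualifies under the Fenica–Durius agreement and 68.78 is covered: preferential rate 15% applies instead.
The additional-duty order on 68.78 targets Belius, not Durius; it does not apply.
Duty = $147,623.46 × 15% = $22,143.52.
Total = $11,159.87 + $86,859.63 + $22,143.52 = $120,163.02.

$120,163.02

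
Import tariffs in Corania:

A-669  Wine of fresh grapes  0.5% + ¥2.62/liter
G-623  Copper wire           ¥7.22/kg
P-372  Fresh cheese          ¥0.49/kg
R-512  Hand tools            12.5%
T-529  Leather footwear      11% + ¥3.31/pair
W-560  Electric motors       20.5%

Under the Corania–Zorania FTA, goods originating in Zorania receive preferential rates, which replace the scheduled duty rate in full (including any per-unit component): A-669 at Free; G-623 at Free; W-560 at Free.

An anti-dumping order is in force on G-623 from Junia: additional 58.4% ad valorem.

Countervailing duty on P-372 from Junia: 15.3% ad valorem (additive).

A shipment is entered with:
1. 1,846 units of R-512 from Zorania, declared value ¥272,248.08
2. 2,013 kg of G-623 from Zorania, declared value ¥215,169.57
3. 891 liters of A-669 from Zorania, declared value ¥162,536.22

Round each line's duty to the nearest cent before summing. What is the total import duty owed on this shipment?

¥34,031.01

Line 1 (R-512, Zorania, 1,846 units, ¥272,248.08):
Base rate for R-512 is 12.5%.
Origin Zorania is the FTA partner but R-512 is not on the preference list; base rate stands.
Duty = ¥272,248.08 × 12.5% = ¥34,031.01.
Line 2 (G-623, Zorania, 2,013 kg, ¥215,169.57):
Base rate for G-623 is ¥7.22/kg.
Origin Zorania qualifies under the Corania–Zorania agreement and G-623 is covered: preferential rate Free applies instead.
The additional-duty order on G-623 targets Junia, not Zorania; it does not apply.
Duty = ¥215,169.57 × 0% = ¥0.00.
Line 3 (A-669, Zorania, 891 liters, ¥162,536.22):
Base rate for A-669 is 0.5% + ¥2.62/liter.
Origin Zorania qualifies under the Corania–Zorania agreement and A-669 is covered: preferential rate Free applies instead.
Duty = ¥162,536.22 × 0% = ¥0.00.
Total = ¥34,031.01 + ¥0.00 + ¥0.00 = ¥34,031.01.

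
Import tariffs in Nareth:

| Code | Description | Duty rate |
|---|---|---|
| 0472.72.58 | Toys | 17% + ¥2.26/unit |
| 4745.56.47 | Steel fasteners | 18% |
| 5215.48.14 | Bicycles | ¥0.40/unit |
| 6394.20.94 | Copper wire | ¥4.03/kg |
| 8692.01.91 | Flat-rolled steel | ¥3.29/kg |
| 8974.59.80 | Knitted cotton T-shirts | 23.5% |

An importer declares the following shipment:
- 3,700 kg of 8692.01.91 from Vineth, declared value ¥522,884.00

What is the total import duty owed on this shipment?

¥12,173.00

Line 1 (8692.01.91, Vineth, 3,700 kg, ¥522,884.00):
Base rate for 8692.01.91 is ¥3.29/kg.
Duty = 3,700 × ¥3.29 = ¥12,173.00.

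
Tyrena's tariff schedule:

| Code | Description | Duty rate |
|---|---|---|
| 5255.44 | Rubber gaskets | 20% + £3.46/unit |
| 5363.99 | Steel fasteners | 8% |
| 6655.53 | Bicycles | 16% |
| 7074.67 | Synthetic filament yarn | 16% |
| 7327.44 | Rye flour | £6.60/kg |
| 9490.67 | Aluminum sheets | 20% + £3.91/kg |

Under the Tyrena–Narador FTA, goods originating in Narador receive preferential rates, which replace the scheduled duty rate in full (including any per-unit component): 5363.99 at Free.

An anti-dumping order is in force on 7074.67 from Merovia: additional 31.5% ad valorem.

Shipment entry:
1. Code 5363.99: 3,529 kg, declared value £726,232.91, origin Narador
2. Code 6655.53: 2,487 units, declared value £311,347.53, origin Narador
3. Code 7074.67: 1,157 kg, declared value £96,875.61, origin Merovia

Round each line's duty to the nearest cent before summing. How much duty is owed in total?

£95,831.51

Line 1 (5363.99, Narador, 3,529 kg, £726,232.91):
Base rate for 5363.99 is 8%.
Origin Narador qualifies under the Tyrena–Narador agreement and 5363.99 is covered: preferential rate Free applies instead.
Duty = £726,232.91 × 0% = £0.00.
Line 2 (6655.53, Narador, 2,487 units, £311,347.53):
Base rate for 6655.53 is 16%.
Origin Narador is the FTA partner but 6655.53 is not on the preference list; base rate stands.
Duty = £311,347.53 × 16% = £49,815.60.
Line 3 (7074.67, Merovia, 1,157 kg, £96,875.61):
Base rate for 7074.67 is 16%.
Additional duty on 7074.67 from Merovia: +31.5%. Applied ad valorem rate: 16% + 31.5% = 47.5%.
Duty = £96,875.61 × 47.5% = £46,015.91.
Total = £0.00 + £49,815.60 + £46,015.91 = £95,831.51.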